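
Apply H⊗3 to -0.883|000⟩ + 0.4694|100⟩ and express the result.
-0.1462|000⟩ - 0.1462|001⟩ - 0.1462|010⟩ - 0.1462|011⟩ - 0.4781|100⟩ - 0.4781|101⟩ - 0.4781|110⟩ - 0.4781|111⟩

H⊗3 gives amp(|y⟩) = (1/2√2) Σ_x (−1)^(x·y) amp(|x⟩), where x·y is the number of positions in which both x and y have a 1.
|000⟩: (-0.883 + 0.4694)/(2√2) = -0.1462
|001⟩: (-0.883 + 0.4694)/(2√2) = -0.1462
|010⟩: (-0.883 + 0.4694)/(2√2) = -0.1462
|011⟩: (-0.883 + 0.4694)/(2√2) = -0.1462
|100⟩: (-0.883 - 0.4694)/(2√2) = -0.4781
|101⟩: (-0.883 - 0.4694)/(2√2) = -0.4781
|110⟩: (-0.883 - 0.4694)/(2√2) = -0.4781
|111⟩: (-0.883 - 0.4694)/(2√2) = -0.4781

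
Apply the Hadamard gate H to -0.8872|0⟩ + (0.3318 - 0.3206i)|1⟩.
(-0.3927 - 0.2267i)|0⟩ + (-0.862 + 0.2267i)|1⟩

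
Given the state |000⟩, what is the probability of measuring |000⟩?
1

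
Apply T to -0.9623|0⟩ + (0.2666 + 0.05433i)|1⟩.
-0.9623|0⟩ + (0.1501 + 0.2269i)|1⟩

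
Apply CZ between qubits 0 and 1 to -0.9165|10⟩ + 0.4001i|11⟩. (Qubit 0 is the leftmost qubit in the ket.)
-0.9165|10⟩ - 0.4001i|11⟩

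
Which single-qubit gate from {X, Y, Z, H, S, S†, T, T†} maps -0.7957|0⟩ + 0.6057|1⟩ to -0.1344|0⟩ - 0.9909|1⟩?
H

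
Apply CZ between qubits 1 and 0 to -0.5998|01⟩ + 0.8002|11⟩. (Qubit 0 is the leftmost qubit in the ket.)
-0.5998|01⟩ - 0.8002|11⟩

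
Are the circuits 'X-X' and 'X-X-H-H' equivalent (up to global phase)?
Yes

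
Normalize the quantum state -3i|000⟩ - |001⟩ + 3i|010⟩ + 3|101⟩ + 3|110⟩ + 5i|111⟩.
-0.381i|000⟩ - 0.127|001⟩ + 0.381i|010⟩ + 0.381|101⟩ + 0.381|110⟩ + 0.635i|111⟩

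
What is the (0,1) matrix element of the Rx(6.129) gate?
-0.07702i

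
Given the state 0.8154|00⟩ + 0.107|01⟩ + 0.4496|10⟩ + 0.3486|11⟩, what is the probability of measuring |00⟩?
0.6649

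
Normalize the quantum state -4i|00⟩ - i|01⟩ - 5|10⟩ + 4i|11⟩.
-0.5252i|00⟩ - 0.1313i|01⟩ - 0.6565|10⟩ + 0.5252i|11⟩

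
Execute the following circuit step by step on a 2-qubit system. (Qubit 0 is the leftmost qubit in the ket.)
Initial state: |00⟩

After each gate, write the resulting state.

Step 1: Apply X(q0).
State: |10⟩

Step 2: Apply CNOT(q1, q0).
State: |10⟩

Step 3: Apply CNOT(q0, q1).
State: |11⟩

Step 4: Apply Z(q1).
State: -|11⟩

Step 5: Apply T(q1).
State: (-1/√2 - (1/√2)i)|11⟩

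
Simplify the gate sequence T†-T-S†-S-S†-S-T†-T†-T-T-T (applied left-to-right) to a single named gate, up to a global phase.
T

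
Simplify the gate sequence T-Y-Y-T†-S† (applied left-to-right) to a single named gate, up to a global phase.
S†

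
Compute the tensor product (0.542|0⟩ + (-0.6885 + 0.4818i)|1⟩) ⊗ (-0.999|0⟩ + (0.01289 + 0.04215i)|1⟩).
-0.5415|00⟩ + (0.006986 + 0.02285i)|01⟩ + (0.6878 - 0.4813i)|10⟩ + (-0.02918 - 0.02281i)|11⟩

amp(|b₁b₂…⟩) = product of the factor amplitudes for bits b₁, b₂, …; only kets whose every factor amplitude is nonzero survive.
|00⟩: (0.542)(-0.999) = -0.5415
|01⟩: (0.542)(0.01289 + 0.04215i) = (0.006986 + 0.02285i)
|10⟩: (-0.6885 + 0.4818i)(-0.999) = (0.6878 - 0.4813i)
|11⟩: (-0.6885 + 0.4818i)(0.01289 + 0.04215i) = (-0.02918 - 0.02281i)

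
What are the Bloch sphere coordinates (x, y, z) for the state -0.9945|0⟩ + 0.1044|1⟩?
(-0.2077, 0, 0.9781)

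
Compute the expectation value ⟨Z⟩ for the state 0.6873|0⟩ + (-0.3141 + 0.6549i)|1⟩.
-0.05517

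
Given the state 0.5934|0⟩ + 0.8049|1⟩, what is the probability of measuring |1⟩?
0.6479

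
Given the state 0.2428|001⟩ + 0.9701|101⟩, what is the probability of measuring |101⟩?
0.9411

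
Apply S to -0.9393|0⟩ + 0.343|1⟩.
-0.9393|0⟩ + 0.343i|1⟩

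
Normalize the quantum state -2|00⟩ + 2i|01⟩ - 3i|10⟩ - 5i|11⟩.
-0.3086|00⟩ + 0.3086i|01⟩ - 0.4629i|10⟩ - 0.7715i|11⟩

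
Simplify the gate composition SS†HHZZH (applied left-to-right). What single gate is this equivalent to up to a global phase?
H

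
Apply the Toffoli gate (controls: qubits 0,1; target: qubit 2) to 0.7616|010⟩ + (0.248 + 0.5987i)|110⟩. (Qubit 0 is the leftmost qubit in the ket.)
0.7616|010⟩ + (0.248 + 0.5987i)|111⟩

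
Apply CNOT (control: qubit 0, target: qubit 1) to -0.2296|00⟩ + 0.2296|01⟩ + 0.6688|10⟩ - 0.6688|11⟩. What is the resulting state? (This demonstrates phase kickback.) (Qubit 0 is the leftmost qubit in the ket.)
-0.2296|00⟩ + 0.2296|01⟩ - 0.6688|10⟩ + 0.6688|11⟩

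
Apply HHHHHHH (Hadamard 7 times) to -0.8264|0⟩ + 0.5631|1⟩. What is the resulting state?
-0.1862|0⟩ - 0.9825|1⟩

H² = I, so H^7 = H: a single Hadamard. With (a, b) = (-0.8264, 0.5631), H gives ((a + b)/√2, (a − b)/√2) = (-0.1862, -0.9825).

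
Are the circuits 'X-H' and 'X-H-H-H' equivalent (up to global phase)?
Yes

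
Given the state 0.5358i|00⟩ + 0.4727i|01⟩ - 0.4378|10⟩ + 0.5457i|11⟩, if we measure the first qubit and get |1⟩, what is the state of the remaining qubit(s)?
-0.6258|0⟩ + 0.78i|1⟩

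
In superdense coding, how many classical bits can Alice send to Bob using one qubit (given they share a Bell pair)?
2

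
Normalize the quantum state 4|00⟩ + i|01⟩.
0.9701|00⟩ + 0.2425i|01⟩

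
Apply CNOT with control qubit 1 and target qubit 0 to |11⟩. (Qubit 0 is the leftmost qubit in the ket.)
|01⟩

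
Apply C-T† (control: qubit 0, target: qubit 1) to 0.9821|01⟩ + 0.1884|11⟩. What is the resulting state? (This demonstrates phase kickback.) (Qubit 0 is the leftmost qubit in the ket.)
0.9821|01⟩ + (0.1332 - 0.1332i)|11⟩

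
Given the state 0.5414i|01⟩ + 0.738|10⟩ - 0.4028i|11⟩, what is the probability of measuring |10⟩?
0.5446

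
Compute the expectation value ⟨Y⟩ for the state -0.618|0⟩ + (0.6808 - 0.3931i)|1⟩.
0.4859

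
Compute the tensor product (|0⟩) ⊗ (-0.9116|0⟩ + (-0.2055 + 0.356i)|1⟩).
-0.9116|00⟩ + (-0.2055 + 0.356i)|01⟩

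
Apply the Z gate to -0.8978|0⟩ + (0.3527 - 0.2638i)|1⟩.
-0.8978|0⟩ + (-0.3527 + 0.2638i)|1⟩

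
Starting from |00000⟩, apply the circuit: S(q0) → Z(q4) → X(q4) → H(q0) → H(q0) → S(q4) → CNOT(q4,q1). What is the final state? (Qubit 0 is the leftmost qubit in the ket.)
i|01001⟩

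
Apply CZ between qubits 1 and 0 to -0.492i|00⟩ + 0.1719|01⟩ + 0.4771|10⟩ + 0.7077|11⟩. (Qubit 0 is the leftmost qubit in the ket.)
-0.492i|00⟩ + 0.1719|01⟩ + 0.4771|10⟩ - 0.7077|11⟩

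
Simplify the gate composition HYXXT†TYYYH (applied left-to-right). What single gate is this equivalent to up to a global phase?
I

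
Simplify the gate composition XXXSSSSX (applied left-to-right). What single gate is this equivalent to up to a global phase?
I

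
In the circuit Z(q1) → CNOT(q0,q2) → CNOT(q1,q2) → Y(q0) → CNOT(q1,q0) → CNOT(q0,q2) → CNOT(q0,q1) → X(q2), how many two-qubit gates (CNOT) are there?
5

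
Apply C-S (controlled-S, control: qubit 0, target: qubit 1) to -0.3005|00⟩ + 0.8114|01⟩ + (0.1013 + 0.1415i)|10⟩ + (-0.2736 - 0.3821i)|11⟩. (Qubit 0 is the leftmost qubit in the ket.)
-0.3005|00⟩ + 0.8114|01⟩ + (0.1013 + 0.1415i)|10⟩ + (0.3821 - 0.2736i)|11⟩

C-S leaves the control-|0⟩ kets |00⟩, |01⟩ unchanged and applies S to qubit 1 on the control-|1⟩ pair (|10⟩, |11⟩).
S = [[1, 0], [0, i]].
With a = amp(|10⟩) = (0.1013 + 0.1415i) and b = amp(|11⟩) = (-0.2736 - 0.3821i):
new amp(|10⟩) = (1)·a = (0.1013 + 0.1415i)
new amp(|11⟩) = (i)·b = (0.3821 - 0.2736i)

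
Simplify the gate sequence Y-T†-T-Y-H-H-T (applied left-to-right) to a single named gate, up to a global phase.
T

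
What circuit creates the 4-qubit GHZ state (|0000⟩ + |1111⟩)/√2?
H(q0) → CNOT(q0,q1) → CNOT(q0,q2) → CNOT(q0,q3)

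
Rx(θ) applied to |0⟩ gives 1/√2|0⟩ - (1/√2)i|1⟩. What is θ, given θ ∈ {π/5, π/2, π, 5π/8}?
π/2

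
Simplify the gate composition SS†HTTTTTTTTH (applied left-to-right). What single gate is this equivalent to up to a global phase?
I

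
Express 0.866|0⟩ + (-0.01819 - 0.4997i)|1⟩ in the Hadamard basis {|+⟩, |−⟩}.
(0.5995 - 0.3533i)|+⟩ + (0.6252 + 0.3533i)|−⟩

With |ψ⟩ = α|0⟩ + β|1⟩, the Hadamard-basis coefficients are ⟨+|ψ⟩ = (α + β)/√2 and ⟨−|ψ⟩ = (α − β)/√2.
Here α = 0.866, β = (-0.01819 - 0.4997i): (α + β)/√2 = (0.5995 - 0.3533i), (α − β)/√2 = (0.6252 + 0.3533i).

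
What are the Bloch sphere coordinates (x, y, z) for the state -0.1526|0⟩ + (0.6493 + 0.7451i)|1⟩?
(-0.1982, -0.2274, -0.9535)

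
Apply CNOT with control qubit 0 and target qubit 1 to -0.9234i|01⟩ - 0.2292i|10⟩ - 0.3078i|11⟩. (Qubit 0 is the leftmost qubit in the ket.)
-0.9234i|01⟩ - 0.3078i|10⟩ - 0.2292i|11⟩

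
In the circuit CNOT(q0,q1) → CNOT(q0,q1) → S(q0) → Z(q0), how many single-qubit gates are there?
2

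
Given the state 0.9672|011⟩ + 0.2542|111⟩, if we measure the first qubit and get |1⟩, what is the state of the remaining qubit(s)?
|11⟩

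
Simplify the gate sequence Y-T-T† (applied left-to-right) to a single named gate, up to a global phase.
Y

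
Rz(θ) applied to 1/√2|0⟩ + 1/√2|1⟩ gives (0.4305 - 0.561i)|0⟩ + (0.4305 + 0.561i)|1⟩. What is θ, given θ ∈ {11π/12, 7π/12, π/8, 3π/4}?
7π/12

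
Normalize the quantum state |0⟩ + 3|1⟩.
0.3162|0⟩ + 0.9487|1⟩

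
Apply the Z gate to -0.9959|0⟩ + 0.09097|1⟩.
-0.9959|0⟩ - 0.09097|1⟩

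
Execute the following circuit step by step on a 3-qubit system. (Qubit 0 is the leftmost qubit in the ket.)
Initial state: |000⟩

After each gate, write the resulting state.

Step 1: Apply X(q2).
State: |001⟩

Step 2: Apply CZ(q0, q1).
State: |001⟩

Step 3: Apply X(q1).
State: |011⟩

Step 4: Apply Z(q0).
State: |011⟩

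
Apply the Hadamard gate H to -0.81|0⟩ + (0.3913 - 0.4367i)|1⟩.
(-0.2961 - 0.3088i)|0⟩ + (-0.8494 + 0.3088i)|1⟩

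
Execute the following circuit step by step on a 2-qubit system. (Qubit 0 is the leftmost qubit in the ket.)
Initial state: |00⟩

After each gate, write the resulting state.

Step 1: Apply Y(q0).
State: i|10⟩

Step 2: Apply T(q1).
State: i|10⟩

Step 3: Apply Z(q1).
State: i|10⟩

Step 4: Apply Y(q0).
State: |00⟩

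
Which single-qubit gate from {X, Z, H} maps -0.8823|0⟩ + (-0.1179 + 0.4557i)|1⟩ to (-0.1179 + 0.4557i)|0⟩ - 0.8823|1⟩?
X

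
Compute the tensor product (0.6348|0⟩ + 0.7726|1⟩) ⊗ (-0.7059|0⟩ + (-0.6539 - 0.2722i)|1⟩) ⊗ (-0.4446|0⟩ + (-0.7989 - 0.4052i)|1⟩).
0.1992|000⟩ + (0.358 + 0.1816i)|001⟩ + (0.1846 + 0.07682i)|010⟩ + (0.2616 + 0.3062i)|011⟩ + 0.2425|100⟩ + (0.4357 + 0.221i)|101⟩ + (0.2246 + 0.0935i)|110⟩ + (0.3184 + 0.3727i)|111⟩

amp(|b₁b₂…⟩) = product of the factor amplitudes for bits b₁, b₂, …; only kets whose every factor amplitude is nonzero survive.
|000⟩: (0.6348)(-0.7059)(-0.4446) = 0.1992
|001⟩: (0.6348)(-0.7059)(-0.7989 - 0.4052i) = (0.358 + 0.1816i)
|010⟩: (0.6348)(-0.6539 - 0.2722i)(-0.4446) = (0.1846 + 0.07682i)
|011⟩: (0.6348)(-0.6539 - 0.2722i)(-0.7989 - 0.4052i) = (0.2616 + 0.3062i)
|100⟩: (0.7726)(-0.7059)(-0.4446) = 0.2425
|101⟩: (0.7726)(-0.7059)(-0.7989 - 0.4052i) = (0.4357 + 0.221i)
|110⟩: (0.7726)(-0.6539 - 0.2722i)(-0.4446) = (0.2246 + 0.0935i)
|111⟩: (0.7726)(-0.6539 - 0.2722i)(-0.7989 - 0.4052i) = (0.3184 + 0.3727i)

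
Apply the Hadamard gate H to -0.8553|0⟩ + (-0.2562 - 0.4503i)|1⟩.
(-0.7859 - 0.3184i)|0⟩ + (-0.4236 + 0.3184i)|1⟩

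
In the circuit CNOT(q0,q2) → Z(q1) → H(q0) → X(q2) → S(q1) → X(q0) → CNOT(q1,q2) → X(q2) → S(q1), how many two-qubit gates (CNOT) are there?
2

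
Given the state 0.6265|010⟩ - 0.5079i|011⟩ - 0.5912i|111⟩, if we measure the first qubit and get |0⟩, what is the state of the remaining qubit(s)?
0.7768|10⟩ - 0.6297i|11⟩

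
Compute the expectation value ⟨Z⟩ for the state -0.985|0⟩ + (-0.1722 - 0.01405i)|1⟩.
0.9404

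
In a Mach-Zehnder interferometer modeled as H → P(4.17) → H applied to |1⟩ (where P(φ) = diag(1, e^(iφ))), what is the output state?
(0.7581 + 0.4282i)|0⟩ + (0.2419 - 0.4282i)|1⟩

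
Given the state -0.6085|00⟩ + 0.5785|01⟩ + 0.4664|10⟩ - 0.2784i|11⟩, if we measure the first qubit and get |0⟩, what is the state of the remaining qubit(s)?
-0.7247|0⟩ + 0.689|1⟩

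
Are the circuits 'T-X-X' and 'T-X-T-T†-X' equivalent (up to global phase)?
Yes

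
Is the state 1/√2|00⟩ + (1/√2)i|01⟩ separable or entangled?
Separable

Writing the state as a|00⟩ + b|01⟩ + c|10⟩ + d|11⟩, it is a product state iff ad − bc = 0.
Here (a, b, c, d) = (1/√2, (1/√2)i, 0, 0): ad − bc = (1/√2)(0) − ((1/√2)i)(0) = 0, so the state is separable.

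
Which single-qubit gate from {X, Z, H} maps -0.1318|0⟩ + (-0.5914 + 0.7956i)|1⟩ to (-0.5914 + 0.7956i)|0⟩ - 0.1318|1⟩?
X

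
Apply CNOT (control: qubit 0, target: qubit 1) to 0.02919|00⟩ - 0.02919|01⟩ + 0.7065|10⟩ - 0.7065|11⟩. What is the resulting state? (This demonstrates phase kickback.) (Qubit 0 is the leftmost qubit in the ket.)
0.02919|00⟩ - 0.02919|01⟩ - 0.7065|10⟩ + 0.7065|11⟩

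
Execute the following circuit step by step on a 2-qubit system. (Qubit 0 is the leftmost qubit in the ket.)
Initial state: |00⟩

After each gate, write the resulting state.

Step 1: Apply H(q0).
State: 1/√2|00⟩ + 1/√2|10⟩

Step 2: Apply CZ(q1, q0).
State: 1/√2|00⟩ + 1/√2|10⟩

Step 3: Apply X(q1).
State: 1/√2|01⟩ + 1/√2|11⟩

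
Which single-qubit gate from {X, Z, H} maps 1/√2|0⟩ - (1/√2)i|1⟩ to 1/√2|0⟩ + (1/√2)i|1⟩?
Z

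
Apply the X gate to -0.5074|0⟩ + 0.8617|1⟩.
0.8617|0⟩ - 0.5074|1⟩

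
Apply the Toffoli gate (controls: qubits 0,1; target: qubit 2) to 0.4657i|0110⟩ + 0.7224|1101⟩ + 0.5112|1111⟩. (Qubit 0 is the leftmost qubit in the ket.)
0.4657i|0110⟩ + 0.5112|1101⟩ + 0.7224|1111⟩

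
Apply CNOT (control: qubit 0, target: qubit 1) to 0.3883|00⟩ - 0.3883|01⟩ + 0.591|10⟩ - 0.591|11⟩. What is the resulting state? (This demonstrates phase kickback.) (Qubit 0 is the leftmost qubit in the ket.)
0.3883|00⟩ - 0.3883|01⟩ - 0.591|10⟩ + 0.591|11⟩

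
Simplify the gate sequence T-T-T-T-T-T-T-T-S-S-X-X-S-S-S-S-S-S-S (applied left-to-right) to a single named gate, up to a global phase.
S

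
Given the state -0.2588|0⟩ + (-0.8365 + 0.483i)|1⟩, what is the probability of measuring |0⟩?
0.06698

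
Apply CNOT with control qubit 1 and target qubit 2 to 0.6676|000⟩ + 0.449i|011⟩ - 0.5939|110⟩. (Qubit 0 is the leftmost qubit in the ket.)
0.6676|000⟩ + 0.449i|010⟩ - 0.5939|111⟩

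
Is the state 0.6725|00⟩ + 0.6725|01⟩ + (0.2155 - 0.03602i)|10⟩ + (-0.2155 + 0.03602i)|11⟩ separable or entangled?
Entangled

Writing the state as a|00⟩ + b|01⟩ + c|10⟩ + d|11⟩, it is a product state iff ad − bc = 0.
Here (a, b, c, d) = (0.6725, 0.6725, (0.2155 - 0.03602i), (-0.2155 + 0.03602i)): ad − bc = (0.6725)(-0.2155 + 0.03602i) − (0.6725)(0.2155 - 0.03602i) = (-0.2898 + 0.04845i) ≠ 0, so the state is entangled.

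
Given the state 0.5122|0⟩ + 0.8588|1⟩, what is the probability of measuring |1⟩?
0.7375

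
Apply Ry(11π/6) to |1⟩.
-0.2588|0⟩ - 0.9659|1⟩

Ry(11π/6) = [[cos(θ/2), −sin(θ/2)], [sin(θ/2), cos(θ/2)]]; θ = 11π/6, cos(θ/2) ≈ -0.965926, sin(θ/2) ≈ 0.258819.
With a = amp(|0⟩) = 0 and b = amp(|1⟩) = 1:
new amp(|0⟩) = (-0.965926)·a + (-0.258819)·b = -0.2588
new amp(|1⟩) = (0.258819)·a + (-0.965926)·b = -0.9659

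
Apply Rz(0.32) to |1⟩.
(0.9872 + 0.1593i)|1⟩

Rz(0.32) = [[e^(−iθ/2), 0], [0, e^(iθ/2)]] with e^(±iθ/2) = cos(θ/2) ± i·sin(θ/2); θ = 0.32, cos(θ/2) ≈ 0.987227, sin(θ/2) ≈ 0.159318.
With a = amp(|0⟩) = 0 and b = amp(|1⟩) = 1:
new amp(|0⟩) = (0.987227 - 0.159318i)·a = 0
new amp(|1⟩) = (0.987227 + 0.159318i)·b = (0.9872 + 0.1593i)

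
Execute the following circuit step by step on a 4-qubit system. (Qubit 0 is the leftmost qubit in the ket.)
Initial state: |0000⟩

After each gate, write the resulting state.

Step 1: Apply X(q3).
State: |0001⟩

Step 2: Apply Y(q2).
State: i|0011⟩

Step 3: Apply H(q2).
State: (1/√2)i|0001⟩ - (1/√2)i|0011⟩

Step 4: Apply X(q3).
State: (1/√2)i|0000⟩ - (1/√2)i|0010⟩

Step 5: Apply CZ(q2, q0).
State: (1/√2)i|0000⟩ - (1/√2)i|0010⟩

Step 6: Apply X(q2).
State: -(1/√2)i|0000⟩ + (1/√2)i|0010⟩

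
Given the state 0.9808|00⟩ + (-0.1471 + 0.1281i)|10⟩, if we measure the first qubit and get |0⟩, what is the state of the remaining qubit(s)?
|0⟩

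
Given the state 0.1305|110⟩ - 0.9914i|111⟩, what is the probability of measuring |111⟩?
0.9829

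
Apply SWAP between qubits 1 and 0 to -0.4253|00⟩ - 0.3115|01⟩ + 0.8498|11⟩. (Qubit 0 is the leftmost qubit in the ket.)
-0.4253|00⟩ - 0.3115|10⟩ + 0.8498|11⟩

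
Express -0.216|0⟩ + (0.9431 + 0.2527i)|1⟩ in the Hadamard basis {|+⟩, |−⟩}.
(0.5141 + 0.1787i)|+⟩ + (-0.8196 - 0.1787i)|−⟩

With |ψ⟩ = α|0⟩ + β|1⟩, the Hadamard-basis coefficients are ⟨+|ψ⟩ = (α + β)/√2 and ⟨−|ψ⟩ = (α − β)/√2.
Here α = -0.216, β = (0.9431 + 0.2527i): (α + β)/√2 = (0.5141 + 0.1787i), (α − β)/√2 = (-0.8196 - 0.1787i).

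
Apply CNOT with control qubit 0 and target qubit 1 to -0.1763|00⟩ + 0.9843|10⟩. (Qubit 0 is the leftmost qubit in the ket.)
-0.1763|00⟩ + 0.9843|11⟩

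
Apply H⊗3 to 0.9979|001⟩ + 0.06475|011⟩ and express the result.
0.3757|000⟩ - 0.3757|001⟩ + 0.3299|010⟩ - 0.3299|011⟩ + 0.3757|100⟩ - 0.3757|101⟩ + 0.3299|110⟩ - 0.3299|111⟩

H⊗3 gives amp(|y⟩) = (1/2√2) Σ_x (−1)^(x·y) amp(|x⟩), where x·y is the number of positions in which both x and y have a 1.
|000⟩: (0.9979 + 0.06475)/(2√2) = 0.3757
|001⟩: (-0.9979 - 0.06475)/(2√2) = -0.3757
|010⟩: (0.9979 - 0.06475)/(2√2) = 0.3299
|011⟩: (-0.9979 + 0.06475)/(2√2) = -0.3299
|100⟩: (0.9979 + 0.06475)/(2√2) = 0.3757
|101⟩: (-0.9979 - 0.06475)/(2√2) = -0.3757
|110⟩: (0.9979 - 0.06475)/(2√2) = 0.3299
|111⟩: (-0.9979 + 0.06475)/(2√2) = -0.3299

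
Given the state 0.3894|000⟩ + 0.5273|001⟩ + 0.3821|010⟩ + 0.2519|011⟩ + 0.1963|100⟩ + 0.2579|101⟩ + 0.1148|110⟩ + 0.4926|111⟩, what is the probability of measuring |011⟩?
0.06345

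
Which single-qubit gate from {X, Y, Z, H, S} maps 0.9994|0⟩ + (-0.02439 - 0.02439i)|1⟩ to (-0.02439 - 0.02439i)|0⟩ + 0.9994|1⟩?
X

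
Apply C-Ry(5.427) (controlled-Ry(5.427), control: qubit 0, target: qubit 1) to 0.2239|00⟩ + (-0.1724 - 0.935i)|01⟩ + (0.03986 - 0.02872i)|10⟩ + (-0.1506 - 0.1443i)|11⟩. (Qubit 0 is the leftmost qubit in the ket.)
0.2239|00⟩ + (-0.1724 - 0.935i)|01⟩ + (0.02626 + 0.08603i)|10⟩ + (0.1536 + 0.1194i)|11⟩

C-Ry(5.427) leaves the control-|0⟩ kets |00⟩, |01⟩ unchanged and applies Ry(5.427) to qubit 1 on the control-|1⟩ pair (|10⟩, |11⟩).
Ry(5.427) = [[cos(θ/2), −sin(θ/2)], [sin(θ/2), cos(θ/2)]]; θ = 5.427, cos(θ/2) ≈ -0.909759, sin(θ/2) ≈ 0.415136.
With a = amp(|10⟩) = (0.03986 - 0.02872i) and b = amp(|11⟩) = (-0.1506 - 0.1443i):
new amp(|10⟩) = (-0.909759)·a + (-0.415136)·b = (0.02626 + 0.08603i)
new amp(|11⟩) = (0.415136)·a + (-0.909759)·b = (0.1536 + 0.1194i)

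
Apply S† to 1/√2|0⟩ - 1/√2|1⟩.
1/√2|0⟩ + (1/√2)i|1⟩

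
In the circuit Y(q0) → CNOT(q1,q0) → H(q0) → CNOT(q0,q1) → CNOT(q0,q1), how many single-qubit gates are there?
2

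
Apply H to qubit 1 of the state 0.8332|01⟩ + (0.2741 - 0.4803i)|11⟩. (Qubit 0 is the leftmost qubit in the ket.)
0.5892|00⟩ - 0.5892|01⟩ + (0.1938 - 0.3396i)|10⟩ + (-0.1938 + 0.3396i)|11⟩

H on qubit 1 mixes each pair of kets that differ only in qubit 1: amplitudes (a, b) of (|…0…⟩, |…1…⟩) become ((a + b)/√2, (a − b)/√2). Kets absent from the input have amplitude 0.
(|00⟩, |01⟩): (a, b) = (0, 0.8332) → (0.5892, -0.5892)
(|10⟩, |11⟩): (a, b) = (0, (0.2741 - 0.4803i)) → ((0.1938 - 0.3396i), (-0.1938 + 0.3396i))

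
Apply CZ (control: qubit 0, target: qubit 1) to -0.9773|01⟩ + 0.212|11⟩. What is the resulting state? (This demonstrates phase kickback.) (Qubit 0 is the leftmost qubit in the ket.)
-0.9773|01⟩ - 0.212|11⟩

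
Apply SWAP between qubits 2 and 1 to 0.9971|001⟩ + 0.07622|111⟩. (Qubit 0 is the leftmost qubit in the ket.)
0.9971|010⟩ + 0.07622|111⟩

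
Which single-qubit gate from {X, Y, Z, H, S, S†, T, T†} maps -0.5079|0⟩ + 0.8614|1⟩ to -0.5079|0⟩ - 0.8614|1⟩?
Z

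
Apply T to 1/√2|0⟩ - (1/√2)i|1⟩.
1/√2|0⟩ + (1/2 - (1/2)i)|1⟩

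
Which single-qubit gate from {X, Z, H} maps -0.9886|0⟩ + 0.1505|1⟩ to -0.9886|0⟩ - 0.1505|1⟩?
Z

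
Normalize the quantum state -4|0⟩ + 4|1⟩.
-1/√2|0⟩ + 1/√2|1⟩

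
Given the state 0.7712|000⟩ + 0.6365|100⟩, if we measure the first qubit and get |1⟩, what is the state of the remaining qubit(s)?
|00⟩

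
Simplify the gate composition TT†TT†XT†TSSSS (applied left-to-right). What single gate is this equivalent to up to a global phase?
X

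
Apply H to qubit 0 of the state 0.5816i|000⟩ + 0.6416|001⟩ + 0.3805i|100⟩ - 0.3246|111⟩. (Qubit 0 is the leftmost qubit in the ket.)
0.6803i|000⟩ + 0.4537|001⟩ - 0.2295|011⟩ + 0.1422i|100⟩ + 0.4537|101⟩ + 0.2295|111⟩

H on qubit 0 mixes each pair of kets that differ only in qubit 0: amplitudes (a, b) of (|…0…⟩, |…1…⟩) become ((a + b)/√2, (a − b)/√2). Kets absent from the input have amplitude 0.
(|000⟩, |100⟩): (a, b) = (0.5816i, 0.3805i) → (0.6803i, 0.1422i)
(|001⟩, |101⟩): (a, b) = (0.6416, 0) → (0.4537, 0.4537)
(|011⟩, |111⟩): (a, b) = (0, -0.3246) → (-0.2295, 0.2295)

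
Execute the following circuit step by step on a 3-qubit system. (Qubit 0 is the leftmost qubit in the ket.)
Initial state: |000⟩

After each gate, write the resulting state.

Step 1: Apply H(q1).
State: 1/√2|000⟩ + 1/√2|010⟩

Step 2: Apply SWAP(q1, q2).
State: 1/√2|000⟩ + 1/√2|001⟩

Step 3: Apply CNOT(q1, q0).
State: 1/√2|000⟩ + 1/√2|001⟩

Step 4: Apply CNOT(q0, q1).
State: 1/√2|000⟩ + 1/√2|001⟩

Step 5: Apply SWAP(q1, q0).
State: 1/√2|000⟩ + 1/√2|001⟩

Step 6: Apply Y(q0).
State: (1/√2)i|100⟩ + (1/√2)i|101⟩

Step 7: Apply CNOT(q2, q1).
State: (1/√2)i|100⟩ + (1/√2)i|111⟩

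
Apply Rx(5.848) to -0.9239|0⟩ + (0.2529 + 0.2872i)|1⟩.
(0.9641 - 0.0546i)|0⟩ + (-0.2469 - 0.08098i)|1⟩

Rx(5.848) = [[cos(θ/2), −i·sin(θ/2)], [−i·sin(θ/2), cos(θ/2)]]; θ = 5.848, cos(θ/2) ≈ -0.97642, sin(θ/2) ≈ 0.21588.
With a = amp(|0⟩) = -0.9239 and b = amp(|1⟩) = (0.2529 + 0.2872i):
new amp(|0⟩) = (-0.97642)·a + (-0.21588i)·b = (0.9641 - 0.0546i)
new amp(|1⟩) = (-0.21588i)·a + (-0.97642)·b = (-0.2469 - 0.08098i)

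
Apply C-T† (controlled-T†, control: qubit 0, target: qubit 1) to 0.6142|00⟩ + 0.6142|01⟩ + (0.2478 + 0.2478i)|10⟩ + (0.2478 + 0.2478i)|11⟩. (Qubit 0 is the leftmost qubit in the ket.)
0.6142|00⟩ + 0.6142|01⟩ + (0.2478 + 0.2478i)|10⟩ + 0.3504|11⟩

C-T† leaves the control-|0⟩ kets |00⟩, |01⟩ unchanged and applies T† to qubit 1 on the control-|1⟩ pair (|10⟩, |11⟩).
T† = [[1, 0], [0, (1/√2 - (1/√2)i)]].
With a = amp(|10⟩) = (0.2478 + 0.2478i) and b = amp(|11⟩) = (0.2478 + 0.2478i):
new amp(|10⟩) = (1)·a = (0.2478 + 0.2478i)
new amp(|11⟩) = (1/√2 - (1/√2)i)·b = 0.3504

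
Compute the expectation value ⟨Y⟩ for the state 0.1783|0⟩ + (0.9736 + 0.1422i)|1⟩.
0.05071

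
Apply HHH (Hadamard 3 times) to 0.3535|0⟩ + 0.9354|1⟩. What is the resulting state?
0.9114|0⟩ - 0.4115|1⟩

H² = I, so H^3 = H: a single Hadamard. With (a, b) = (0.3535, 0.9354), H gives ((a + b)/√2, (a − b)/√2) = (0.9114, -0.4115).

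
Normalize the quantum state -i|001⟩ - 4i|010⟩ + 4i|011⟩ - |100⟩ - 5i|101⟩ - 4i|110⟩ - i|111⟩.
-0.1147i|001⟩ - 0.4588i|010⟩ + 0.4588i|011⟩ - 0.1147|100⟩ - 0.5735i|101⟩ - 0.4588i|110⟩ - 0.1147i|111⟩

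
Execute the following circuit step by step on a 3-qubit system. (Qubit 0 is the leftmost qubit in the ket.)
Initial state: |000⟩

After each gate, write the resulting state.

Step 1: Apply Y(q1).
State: i|010⟩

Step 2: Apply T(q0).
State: i|010⟩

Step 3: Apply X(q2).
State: i|011⟩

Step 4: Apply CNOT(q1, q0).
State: i|111⟩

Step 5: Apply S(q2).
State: -|111⟩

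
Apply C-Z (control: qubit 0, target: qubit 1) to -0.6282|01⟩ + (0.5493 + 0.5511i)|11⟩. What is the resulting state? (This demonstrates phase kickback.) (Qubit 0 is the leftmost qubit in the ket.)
-0.6282|01⟩ + (-0.5493 - 0.5511i)|11⟩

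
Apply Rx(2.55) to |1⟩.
-0.9566i|0⟩ + 0.2915|1⟩

Rx(2.55) = [[cos(θ/2), −i·sin(θ/2)], [−i·sin(θ/2), cos(θ/2)]]; θ = 2.55, cos(θ/2) ≈ 0.291502, sin(θ/2) ≈ 0.95657.
With a = amp(|0⟩) = 0 and b = amp(|1⟩) = 1:
new amp(|0⟩) = (0.291502)·a + (-0.95657i)·b = -0.9566i
new amp(|1⟩) = (-0.95657i)·a + (0.291502)·b = 0.2915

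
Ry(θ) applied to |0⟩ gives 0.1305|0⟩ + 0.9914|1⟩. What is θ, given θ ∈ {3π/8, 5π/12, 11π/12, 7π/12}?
11π/12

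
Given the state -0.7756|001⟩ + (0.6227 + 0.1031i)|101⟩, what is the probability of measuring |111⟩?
0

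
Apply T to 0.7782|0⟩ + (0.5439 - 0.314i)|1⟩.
0.7782|0⟩ + (0.6066 + 0.1626i)|1⟩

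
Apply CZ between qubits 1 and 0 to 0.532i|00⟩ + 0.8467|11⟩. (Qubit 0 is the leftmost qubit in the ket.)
0.532i|00⟩ - 0.8467|11⟩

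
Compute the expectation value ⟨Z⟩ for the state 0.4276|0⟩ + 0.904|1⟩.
-0.6344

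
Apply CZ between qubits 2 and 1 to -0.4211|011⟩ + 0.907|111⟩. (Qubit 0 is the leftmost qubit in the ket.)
0.4211|011⟩ - 0.907|111⟩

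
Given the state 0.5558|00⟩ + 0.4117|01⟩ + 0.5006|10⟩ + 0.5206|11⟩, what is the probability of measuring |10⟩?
0.2506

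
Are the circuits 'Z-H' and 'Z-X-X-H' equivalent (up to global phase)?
Yes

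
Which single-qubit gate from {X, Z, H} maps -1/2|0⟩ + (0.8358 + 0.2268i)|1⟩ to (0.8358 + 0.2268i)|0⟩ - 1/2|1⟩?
X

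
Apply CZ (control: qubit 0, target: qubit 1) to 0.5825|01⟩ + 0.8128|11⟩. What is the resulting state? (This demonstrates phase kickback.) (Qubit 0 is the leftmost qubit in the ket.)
0.5825|01⟩ - 0.8128|11⟩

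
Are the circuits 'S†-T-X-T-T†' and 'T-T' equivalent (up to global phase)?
No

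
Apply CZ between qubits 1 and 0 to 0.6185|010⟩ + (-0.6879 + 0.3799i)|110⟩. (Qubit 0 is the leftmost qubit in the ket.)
0.6185|010⟩ + (0.6879 - 0.3799i)|110⟩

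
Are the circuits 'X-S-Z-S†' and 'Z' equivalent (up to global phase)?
No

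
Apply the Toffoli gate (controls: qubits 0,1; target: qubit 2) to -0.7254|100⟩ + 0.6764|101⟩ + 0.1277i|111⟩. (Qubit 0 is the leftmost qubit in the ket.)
-0.7254|100⟩ + 0.6764|101⟩ + 0.1277i|110⟩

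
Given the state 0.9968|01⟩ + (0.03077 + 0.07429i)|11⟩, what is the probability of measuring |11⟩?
0.006466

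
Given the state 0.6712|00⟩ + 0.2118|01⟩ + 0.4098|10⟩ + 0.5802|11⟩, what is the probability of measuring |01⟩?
0.04486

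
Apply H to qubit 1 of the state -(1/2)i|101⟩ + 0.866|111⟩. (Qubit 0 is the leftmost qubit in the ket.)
(0.6124 - (1/√8)i)|101⟩ + (-0.6124 - (1/√8)i)|111⟩

H on qubit 1 mixes each pair of kets that differ only in qubit 1: amplitudes (a, b) of (|…0…⟩, |…1…⟩) become ((a + b)/√2, (a − b)/√2). Kets absent from the input have amplitude 0.
(|101⟩, |111⟩): (a, b) = (-(1/2)i, 0.866) → ((0.6124 - (1/√8)i), (-0.6124 - (1/√8)i))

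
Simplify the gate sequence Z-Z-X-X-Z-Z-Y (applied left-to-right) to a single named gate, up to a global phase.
Y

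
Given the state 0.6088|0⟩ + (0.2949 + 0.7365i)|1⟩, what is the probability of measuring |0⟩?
0.3706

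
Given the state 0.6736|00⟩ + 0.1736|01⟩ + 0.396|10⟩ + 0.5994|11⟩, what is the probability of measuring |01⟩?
0.03014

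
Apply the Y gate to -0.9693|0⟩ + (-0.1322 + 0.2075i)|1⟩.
(0.2075 + 0.1322i)|0⟩ - 0.9693i|1⟩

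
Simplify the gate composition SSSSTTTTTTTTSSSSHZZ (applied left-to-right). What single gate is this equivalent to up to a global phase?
H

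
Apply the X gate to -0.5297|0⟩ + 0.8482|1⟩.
0.8482|0⟩ - 0.5297|1⟩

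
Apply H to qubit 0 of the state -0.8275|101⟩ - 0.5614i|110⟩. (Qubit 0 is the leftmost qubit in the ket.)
-0.5851|001⟩ - 0.397i|010⟩ + 0.5851|101⟩ + 0.397i|110⟩

H on qubit 0 mixes each pair of kets that differ only in qubit 0: amplitudes (a, b) of (|…0…⟩, |…1…⟩) become ((a + b)/√2, (a − b)/√2). Kets absent from the input have amplitude 0.
(|001⟩, |101⟩): (a, b) = (0, -0.8275) → (-0.5851, 0.5851)
(|010⟩, |110⟩): (a, b) = (0, -0.5614i) → (-0.397i, 0.397i)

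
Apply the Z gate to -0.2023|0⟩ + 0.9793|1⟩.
-0.2023|0⟩ - 0.9793|1⟩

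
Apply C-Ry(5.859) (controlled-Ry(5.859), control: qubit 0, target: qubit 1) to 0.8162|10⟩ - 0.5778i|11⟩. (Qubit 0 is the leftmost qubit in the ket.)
(-0.7979 + 0.1216i)|10⟩ + (0.1718 + 0.5649i)|11⟩

C-Ry(5.859) leaves the control-|0⟩ kets |00⟩, |01⟩ unchanged and applies Ry(5.859) to qubit 1 on the control-|1⟩ pair (|10⟩, |11⟩).
Ry(5.859) = [[cos(θ/2), −sin(θ/2)], [sin(θ/2), cos(θ/2)]]; θ = 5.859, cos(θ/2) ≈ -0.977593, sin(θ/2) ≈ 0.210506.
With a = amp(|10⟩) = 0.8162 and b = amp(|11⟩) = -0.5778i:
new amp(|10⟩) = (-0.977593)·a + (-0.210506)·b = (-0.7979 + 0.1216i)
new amp(|11⟩) = (0.210506)·a + (-0.977593)·b = (0.1718 + 0.5649i)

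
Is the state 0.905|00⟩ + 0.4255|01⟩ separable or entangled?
Separable

Writing the state as a|00⟩ + b|01⟩ + c|10⟩ + d|11⟩, it is a product state iff ad − bc = 0.
Here (a, b, c, d) = (0.905, 0.4255, 0, 0): ad − bc = (0.905)(0) − (0.4255)(0) = 0, so the state is separable.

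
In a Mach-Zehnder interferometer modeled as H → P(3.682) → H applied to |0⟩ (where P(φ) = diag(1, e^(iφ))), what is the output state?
(0.07125 - 0.2572i)|0⟩ + (0.9287 + 0.2572i)|1⟩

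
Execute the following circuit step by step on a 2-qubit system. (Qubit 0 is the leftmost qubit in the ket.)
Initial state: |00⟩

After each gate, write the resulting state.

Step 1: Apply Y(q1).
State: i|01⟩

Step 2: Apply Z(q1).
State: -i|01⟩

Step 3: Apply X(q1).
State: -i|00⟩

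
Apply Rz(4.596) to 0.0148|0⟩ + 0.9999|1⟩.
(-0.009839 - 0.01106i)|0⟩ + (-0.6647 + 0.747i)|1⟩

Rz(4.596) = [[e^(−iθ/2), 0], [0, e^(iθ/2)]] with e^(±iθ/2) = cos(θ/2) ± i·sin(θ/2); θ = 4.596, cos(θ/2) ≈ -0.664783, sin(θ/2) ≈ 0.747036.
With a = amp(|0⟩) = 0.0148 and b = amp(|1⟩) = 0.9999:
new amp(|0⟩) = (-0.664783 - 0.747036i)·a = (-0.009839 - 0.01106i)
new amp(|1⟩) = (-0.664783 + 0.747036i)·b = (-0.6647 + 0.747i)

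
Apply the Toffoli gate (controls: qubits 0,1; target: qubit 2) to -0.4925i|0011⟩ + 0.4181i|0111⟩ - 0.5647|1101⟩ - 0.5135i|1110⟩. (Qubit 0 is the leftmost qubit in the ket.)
-0.4925i|0011⟩ + 0.4181i|0111⟩ - 0.5135i|1100⟩ - 0.5647|1111⟩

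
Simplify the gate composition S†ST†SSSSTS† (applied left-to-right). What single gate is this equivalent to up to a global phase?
S†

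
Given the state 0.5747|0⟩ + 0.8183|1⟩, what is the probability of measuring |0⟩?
0.3303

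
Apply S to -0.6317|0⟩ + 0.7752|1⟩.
-0.6317|0⟩ + 0.7752i|1⟩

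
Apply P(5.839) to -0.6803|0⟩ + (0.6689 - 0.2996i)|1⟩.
-0.6803|0⟩ + (0.4752 - 0.558i)|1⟩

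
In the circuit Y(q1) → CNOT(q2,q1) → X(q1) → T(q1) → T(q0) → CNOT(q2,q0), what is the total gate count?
6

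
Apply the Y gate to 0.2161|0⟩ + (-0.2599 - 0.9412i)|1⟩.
(-0.9412 + 0.2599i)|0⟩ + 0.2161i|1⟩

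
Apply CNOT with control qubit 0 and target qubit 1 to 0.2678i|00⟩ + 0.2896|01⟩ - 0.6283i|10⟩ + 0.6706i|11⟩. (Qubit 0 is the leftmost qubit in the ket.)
0.2678i|00⟩ + 0.2896|01⟩ + 0.6706i|10⟩ - 0.6283i|11⟩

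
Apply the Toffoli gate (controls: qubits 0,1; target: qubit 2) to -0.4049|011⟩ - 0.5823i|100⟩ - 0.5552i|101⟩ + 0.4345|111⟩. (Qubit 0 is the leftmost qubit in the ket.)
-0.4049|011⟩ - 0.5823i|100⟩ - 0.5552i|101⟩ + 0.4345|110⟩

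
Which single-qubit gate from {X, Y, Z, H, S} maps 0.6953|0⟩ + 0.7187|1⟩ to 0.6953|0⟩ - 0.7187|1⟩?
Z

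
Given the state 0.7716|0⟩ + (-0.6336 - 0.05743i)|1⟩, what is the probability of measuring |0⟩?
0.5954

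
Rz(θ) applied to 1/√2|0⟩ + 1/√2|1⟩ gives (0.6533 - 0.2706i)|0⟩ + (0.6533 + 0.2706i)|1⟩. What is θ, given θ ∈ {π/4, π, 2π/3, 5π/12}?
π/4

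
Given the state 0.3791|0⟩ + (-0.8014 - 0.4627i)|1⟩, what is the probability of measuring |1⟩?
0.8563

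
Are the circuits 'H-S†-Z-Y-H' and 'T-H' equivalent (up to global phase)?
No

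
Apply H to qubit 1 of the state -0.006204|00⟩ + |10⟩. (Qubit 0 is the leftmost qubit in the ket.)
-0.004387|00⟩ - 0.004387|01⟩ + 1/√2|10⟩ + 1/√2|11⟩

H on qubit 1 mixes each pair of kets that differ only in qubit 1: amplitudes (a, b) of (|…0…⟩, |…1…⟩) become ((a + b)/√2, (a − b)/√2). Kets absent from the input have amplitude 0.
(|00⟩, |01⟩): (a, b) = (-0.006204, 0) → (-0.004387, -0.004387)
(|10⟩, |11⟩): (a, b) = (1, 0) → (1/√2, 1/√2)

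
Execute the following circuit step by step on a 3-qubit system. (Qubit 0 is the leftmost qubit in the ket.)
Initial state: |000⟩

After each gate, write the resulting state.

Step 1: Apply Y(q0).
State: i|100⟩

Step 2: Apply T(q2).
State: i|100⟩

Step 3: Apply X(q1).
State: i|110⟩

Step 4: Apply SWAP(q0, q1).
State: i|110⟩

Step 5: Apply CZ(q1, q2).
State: i|110⟩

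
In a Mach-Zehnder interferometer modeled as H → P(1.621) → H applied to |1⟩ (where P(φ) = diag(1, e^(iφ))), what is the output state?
(0.5251 - 0.4994i)|0⟩ + (0.4749 + 0.4994i)|1⟩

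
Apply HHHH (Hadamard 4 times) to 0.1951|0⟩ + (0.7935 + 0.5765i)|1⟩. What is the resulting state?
0.1951|0⟩ + (0.7935 + 0.5765i)|1⟩

H² = I, so an even number of Hadamards cancels: H^4 = I and the state is unchanged.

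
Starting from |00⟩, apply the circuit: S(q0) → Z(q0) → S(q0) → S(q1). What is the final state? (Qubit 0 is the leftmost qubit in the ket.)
|00⟩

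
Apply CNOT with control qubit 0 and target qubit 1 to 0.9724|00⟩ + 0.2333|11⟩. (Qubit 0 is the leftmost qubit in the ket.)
0.9724|00⟩ + 0.2333|10⟩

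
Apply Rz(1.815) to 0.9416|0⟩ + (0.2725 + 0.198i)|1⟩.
(0.5798 - 0.7419i)|0⟩ + (0.01177 + 0.3366i)|1⟩

Rz(1.815) = [[e^(−iθ/2), 0], [0, e^(iθ/2)]] with e^(±iθ/2) = cos(θ/2) ± i·sin(θ/2); θ = 1.815, cos(θ/2) ≈ 0.615718, sin(θ/2) ≈ 0.787967.
With a = amp(|0⟩) = 0.9416 and b = amp(|1⟩) = (0.2725 + 0.198i):
new amp(|0⟩) = (0.615718 - 0.787967i)·a = (0.5798 - 0.7419i)
new amp(|1⟩) = (0.615718 + 0.787967i)·b = (0.01177 + 0.3366i)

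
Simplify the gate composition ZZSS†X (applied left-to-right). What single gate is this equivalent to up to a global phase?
X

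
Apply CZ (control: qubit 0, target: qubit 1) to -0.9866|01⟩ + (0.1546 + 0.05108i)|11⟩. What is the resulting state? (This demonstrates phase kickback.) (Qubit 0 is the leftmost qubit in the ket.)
-0.9866|01⟩ + (-0.1546 - 0.05108i)|11⟩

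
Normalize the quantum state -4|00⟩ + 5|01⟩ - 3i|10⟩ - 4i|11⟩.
-0.4924|00⟩ + 0.6155|01⟩ - 0.3693i|10⟩ - 0.4924i|11⟩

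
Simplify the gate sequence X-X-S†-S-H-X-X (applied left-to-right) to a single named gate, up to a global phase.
H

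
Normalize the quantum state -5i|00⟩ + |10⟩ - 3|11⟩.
-0.8452i|00⟩ + 0.169|10⟩ - 0.5071|11⟩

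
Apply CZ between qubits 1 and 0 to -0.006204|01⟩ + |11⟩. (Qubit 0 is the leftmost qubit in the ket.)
-0.006204|01⟩ - |11⟩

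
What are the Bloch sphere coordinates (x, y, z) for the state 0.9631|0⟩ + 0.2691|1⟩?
(0.5183, 0, 0.8551)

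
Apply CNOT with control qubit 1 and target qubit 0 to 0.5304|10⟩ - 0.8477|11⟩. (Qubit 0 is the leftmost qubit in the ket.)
-0.8477|01⟩ + 0.5304|10⟩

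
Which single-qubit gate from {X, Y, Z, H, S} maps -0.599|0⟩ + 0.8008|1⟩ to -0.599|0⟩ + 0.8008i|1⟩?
S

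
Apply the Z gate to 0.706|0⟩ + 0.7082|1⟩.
0.706|0⟩ - 0.7082|1⟩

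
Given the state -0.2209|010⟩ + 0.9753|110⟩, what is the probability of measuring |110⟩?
0.9512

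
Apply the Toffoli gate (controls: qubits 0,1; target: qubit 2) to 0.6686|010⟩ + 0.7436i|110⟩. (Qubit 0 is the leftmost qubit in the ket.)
0.6686|010⟩ + 0.7436i|111⟩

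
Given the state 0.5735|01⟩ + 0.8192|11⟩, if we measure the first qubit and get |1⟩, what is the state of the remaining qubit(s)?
|1⟩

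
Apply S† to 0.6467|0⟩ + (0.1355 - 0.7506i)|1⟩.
0.6467|0⟩ + (-0.7506 - 0.1355i)|1⟩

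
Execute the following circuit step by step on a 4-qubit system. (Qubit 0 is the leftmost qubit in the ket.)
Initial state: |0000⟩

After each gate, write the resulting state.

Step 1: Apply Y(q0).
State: i|1000⟩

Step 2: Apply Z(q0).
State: -i|1000⟩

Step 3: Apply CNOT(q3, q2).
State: -i|1000⟩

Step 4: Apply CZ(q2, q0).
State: -i|1000⟩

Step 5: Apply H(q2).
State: -(1/√2)i|1000⟩ - (1/√2)i|1010⟩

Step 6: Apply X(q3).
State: -(1/√2)i|1001⟩ - (1/√2)i|1011⟩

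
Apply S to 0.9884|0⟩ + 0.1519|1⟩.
0.9884|0⟩ + 0.1519i|1⟩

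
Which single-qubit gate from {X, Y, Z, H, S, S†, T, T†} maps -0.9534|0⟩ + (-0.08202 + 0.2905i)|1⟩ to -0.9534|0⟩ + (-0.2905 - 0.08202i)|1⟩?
S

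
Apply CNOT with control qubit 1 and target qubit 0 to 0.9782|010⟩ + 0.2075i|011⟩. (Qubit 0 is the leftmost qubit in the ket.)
0.9782|110⟩ + 0.2075i|111⟩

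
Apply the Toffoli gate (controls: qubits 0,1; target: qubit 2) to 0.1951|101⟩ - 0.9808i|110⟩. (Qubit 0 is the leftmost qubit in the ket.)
0.1951|101⟩ - 0.9808i|111⟩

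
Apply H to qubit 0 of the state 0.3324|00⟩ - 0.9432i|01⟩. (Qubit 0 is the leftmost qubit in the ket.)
0.235|00⟩ - 0.6669i|01⟩ + 0.235|10⟩ - 0.6669i|11⟩

H on qubit 0 mixes each pair of kets that differ only in qubit 0: amplitudes (a, b) of (|…0…⟩, |…1…⟩) become ((a + b)/√2, (a − b)/√2). Kets absent from the input have amplitude 0.
(|00⟩, |10⟩): (a, b) = (0.3324, 0) → (0.235, 0.235)
(|01⟩, |11⟩): (a, b) = (-0.9432i, 0) → (-0.6669i, -0.6669i)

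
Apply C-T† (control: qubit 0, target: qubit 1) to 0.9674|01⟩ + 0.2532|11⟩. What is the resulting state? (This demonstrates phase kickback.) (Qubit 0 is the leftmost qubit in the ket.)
0.9674|01⟩ + (0.179 - 0.179i)|11⟩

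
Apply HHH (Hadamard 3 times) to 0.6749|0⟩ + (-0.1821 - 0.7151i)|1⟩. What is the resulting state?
(0.3485 - 0.5057i)|0⟩ + (0.606 + 0.5057i)|1⟩

H² = I, so H^3 = H: a single Hadamard. With (a, b) = (0.6749, (-0.1821 - 0.7151i)), H gives ((a + b)/√2, (a − b)/√2) = ((0.3485 - 0.5057i), (0.606 + 0.5057i)).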